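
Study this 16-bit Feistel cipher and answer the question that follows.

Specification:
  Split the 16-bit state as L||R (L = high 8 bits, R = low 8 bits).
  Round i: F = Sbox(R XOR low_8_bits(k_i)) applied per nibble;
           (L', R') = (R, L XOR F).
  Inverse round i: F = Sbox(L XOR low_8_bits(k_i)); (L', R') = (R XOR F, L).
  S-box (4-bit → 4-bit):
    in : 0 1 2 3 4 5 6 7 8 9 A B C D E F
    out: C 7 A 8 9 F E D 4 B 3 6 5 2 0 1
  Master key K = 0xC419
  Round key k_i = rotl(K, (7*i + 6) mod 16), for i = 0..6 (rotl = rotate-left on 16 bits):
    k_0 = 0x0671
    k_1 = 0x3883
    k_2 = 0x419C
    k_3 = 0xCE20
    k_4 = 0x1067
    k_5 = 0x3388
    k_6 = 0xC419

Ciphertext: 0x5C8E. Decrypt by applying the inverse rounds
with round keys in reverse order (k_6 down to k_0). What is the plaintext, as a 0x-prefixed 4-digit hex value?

s_0 = ciphertext = 0x5C8E
s_1 = InvRound(s_0, k_6) = 0x115C
s_2 = InvRound(s_1, k_5) = 0xE711
s_3 = InvRound(s_2, k_4) = 0x5DE7
s_4 = InvRound(s_3, k_3) = 0x355D
s_5 = InvRound(s_4, k_2) = 0x6635
s_6 = InvRound(s_5, k_1) = 0x3A66
s_7 = InvRound(s_6, k_0) = 0xF03A

0xF03A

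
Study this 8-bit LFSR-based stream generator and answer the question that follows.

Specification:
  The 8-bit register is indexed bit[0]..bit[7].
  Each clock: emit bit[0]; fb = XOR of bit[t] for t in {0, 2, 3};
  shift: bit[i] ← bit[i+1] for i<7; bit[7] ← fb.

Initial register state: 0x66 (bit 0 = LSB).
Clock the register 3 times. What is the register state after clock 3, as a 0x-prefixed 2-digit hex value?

reg_0 = 0x66
clock 1: out=0, reg = 0xB3
clock 2: out=1, reg = 0xD9
clock 3: out=1, reg = 0x6C

0x6C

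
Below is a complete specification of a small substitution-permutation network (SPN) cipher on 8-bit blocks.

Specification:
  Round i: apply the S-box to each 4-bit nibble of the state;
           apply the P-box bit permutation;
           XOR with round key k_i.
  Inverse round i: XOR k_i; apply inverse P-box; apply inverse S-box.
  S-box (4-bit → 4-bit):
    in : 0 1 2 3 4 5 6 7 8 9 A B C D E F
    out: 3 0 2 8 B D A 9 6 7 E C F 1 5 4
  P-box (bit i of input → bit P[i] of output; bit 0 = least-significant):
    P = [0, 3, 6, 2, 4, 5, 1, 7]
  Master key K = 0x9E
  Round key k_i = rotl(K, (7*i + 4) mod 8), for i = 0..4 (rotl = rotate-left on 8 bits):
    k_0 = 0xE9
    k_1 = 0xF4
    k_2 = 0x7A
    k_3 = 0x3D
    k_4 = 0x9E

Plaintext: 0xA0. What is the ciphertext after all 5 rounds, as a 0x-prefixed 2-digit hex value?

0xD2

s_0 = plaintext = 0xA0
s_1 = Round(s_0, k_0) = 0x42
s_2 = Round(s_1, k_1) = 0x4C
s_3 = Round(s_2, k_2) = 0x87
s_4 = Round(s_3, k_3) = 0x1A
s_5 = Round(s_4, k_4) = 0xD2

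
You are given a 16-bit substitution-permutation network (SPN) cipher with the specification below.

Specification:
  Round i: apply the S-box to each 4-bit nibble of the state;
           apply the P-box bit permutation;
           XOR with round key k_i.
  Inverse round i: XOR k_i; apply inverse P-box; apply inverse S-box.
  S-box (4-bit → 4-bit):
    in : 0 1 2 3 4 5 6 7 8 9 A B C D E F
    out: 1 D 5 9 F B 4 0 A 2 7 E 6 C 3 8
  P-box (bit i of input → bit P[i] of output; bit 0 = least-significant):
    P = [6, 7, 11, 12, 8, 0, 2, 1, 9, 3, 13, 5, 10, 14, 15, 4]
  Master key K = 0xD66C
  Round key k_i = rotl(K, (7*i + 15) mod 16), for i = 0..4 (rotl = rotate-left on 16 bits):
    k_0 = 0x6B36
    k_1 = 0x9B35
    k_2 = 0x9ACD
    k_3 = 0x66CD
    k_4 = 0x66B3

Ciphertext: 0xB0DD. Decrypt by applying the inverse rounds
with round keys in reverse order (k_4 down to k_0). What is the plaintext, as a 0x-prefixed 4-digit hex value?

0x9800

s_0 = ciphertext = 0xB0DD
s_1 = InvRound(s_0, k_4) = 0xA5D3
s_2 = InvRound(s_1, k_3) = 0xBE17
s_3 = InvRound(s_2, k_2) = 0x3CFE
s_4 = InvRound(s_3, k_1) = 0x2A5E
s_5 = InvRound(s_4, k_0) = 0x9800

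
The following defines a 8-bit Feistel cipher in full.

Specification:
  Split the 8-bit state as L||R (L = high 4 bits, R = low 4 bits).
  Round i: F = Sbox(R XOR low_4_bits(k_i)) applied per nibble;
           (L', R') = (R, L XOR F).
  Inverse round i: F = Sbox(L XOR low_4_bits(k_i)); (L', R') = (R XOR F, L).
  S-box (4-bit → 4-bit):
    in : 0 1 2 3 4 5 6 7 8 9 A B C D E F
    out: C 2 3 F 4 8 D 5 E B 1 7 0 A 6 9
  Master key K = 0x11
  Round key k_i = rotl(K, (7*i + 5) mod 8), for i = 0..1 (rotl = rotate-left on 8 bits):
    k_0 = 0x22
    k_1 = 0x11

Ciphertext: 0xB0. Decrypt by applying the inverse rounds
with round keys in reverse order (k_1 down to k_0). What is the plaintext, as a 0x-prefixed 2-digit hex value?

s_0 = ciphertext = 0xB0
s_1 = InvRound(s_0, k_1) = 0x1B
s_2 = InvRound(s_1, k_0) = 0x41

0x41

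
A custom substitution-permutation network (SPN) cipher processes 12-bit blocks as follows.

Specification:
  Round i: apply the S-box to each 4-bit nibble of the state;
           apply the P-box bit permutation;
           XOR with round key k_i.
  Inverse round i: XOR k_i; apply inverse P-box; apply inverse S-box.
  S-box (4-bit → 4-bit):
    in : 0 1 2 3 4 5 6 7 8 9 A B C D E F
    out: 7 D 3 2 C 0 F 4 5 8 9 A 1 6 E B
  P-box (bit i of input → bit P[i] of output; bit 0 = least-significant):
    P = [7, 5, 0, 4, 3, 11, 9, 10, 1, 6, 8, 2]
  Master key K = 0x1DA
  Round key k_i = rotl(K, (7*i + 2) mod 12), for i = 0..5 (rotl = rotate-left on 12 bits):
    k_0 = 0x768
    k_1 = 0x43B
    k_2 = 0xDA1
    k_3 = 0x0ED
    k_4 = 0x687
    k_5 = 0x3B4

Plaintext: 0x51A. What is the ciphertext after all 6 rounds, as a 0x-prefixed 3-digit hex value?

s_0 = plaintext = 0x51A
s_1 = Round(s_0, k_0) = 0x1F0
s_2 = Round(s_1, k_1) = 0x994
s_3 = Round(s_2, k_2) = 0x9B4
s_4 = Round(s_3, k_3) = 0xCF8
s_5 = Round(s_4, k_4) = 0xA0C
s_6 = Round(s_5, k_5) = 0x93A

0x93A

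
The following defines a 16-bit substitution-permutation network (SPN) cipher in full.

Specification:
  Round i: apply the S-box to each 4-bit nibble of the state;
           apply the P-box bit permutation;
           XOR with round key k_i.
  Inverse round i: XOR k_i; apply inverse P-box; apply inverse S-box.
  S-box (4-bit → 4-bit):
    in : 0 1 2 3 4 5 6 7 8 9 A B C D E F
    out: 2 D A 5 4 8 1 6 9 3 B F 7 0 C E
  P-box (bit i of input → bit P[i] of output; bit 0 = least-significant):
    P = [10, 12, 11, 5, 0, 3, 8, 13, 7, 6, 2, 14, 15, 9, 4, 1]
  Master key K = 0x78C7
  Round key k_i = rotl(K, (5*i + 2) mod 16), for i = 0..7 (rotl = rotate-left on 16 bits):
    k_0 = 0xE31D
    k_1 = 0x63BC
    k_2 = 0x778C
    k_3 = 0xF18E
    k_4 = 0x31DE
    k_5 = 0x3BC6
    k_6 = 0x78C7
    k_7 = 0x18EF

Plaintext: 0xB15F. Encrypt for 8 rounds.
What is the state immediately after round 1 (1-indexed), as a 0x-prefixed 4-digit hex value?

s_0 = plaintext = 0xB15F
s_1 = Round(s_0, k_0) = 0x19AB
s_2 = Round(s_1, k_1) = 0xDF47
s_3 = Round(s_2, k_2) = 0x2EC8
s_4 = Round(s_3, k_3) = 0xB6A1
s_5 = Round(s_4, k_4) = 0x9F65
s_6 = Round(s_5, k_5) = 0xF9A3
s_7 = Round(s_6, k_6) = 0x561C
s_8 = Round(s_7, k_7) = 0x256C

0x19AB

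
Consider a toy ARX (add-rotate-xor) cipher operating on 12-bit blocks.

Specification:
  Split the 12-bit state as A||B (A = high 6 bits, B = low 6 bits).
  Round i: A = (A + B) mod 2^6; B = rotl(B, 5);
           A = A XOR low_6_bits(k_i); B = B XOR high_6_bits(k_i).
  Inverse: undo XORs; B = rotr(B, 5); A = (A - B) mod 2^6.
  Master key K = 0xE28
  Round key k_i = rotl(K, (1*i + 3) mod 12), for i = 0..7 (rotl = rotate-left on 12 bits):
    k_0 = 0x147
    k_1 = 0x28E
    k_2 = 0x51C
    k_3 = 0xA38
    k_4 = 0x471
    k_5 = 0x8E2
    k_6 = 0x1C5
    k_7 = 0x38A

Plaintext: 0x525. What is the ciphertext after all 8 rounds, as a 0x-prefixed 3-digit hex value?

0xF64

s_0 = plaintext = 0x525
s_1 = Round(s_0, k_0) = 0xFB7
s_2 = Round(s_1, k_1) = 0xEF1
s_3 = Round(s_2, k_2) = 0xC2C
s_4 = Round(s_3, k_3) = 0x93E
s_5 = Round(s_4, k_4) = 0x4CE
s_6 = Round(s_5, k_5) = 0x0E4
s_7 = Round(s_6, k_6) = 0x895
s_8 = Round(s_7, k_7) = 0xF64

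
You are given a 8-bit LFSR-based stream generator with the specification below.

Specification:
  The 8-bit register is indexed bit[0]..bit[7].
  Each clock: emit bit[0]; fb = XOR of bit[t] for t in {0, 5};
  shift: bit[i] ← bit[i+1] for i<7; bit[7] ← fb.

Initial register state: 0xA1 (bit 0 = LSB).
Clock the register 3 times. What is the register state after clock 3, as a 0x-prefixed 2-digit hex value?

0x94

reg_0 = 0xA1
clock 1: out=1, reg = 0x50
clock 2: out=0, reg = 0x28
clock 3: out=0, reg = 0x94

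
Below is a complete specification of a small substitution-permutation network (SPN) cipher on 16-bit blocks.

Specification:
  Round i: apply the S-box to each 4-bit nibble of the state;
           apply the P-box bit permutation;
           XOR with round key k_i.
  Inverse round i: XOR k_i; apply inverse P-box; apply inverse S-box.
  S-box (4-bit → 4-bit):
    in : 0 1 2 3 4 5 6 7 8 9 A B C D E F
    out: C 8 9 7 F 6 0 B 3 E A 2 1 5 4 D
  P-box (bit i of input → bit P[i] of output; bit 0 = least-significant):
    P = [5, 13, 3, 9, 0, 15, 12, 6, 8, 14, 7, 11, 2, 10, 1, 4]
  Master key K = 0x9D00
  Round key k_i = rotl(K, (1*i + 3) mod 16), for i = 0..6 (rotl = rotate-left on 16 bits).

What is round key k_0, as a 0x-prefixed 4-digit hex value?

K = 0x9D00
k_0 = rotl(K, (1*0+3) mod 16) = rotl(K, 3) = 0xE804

0xE804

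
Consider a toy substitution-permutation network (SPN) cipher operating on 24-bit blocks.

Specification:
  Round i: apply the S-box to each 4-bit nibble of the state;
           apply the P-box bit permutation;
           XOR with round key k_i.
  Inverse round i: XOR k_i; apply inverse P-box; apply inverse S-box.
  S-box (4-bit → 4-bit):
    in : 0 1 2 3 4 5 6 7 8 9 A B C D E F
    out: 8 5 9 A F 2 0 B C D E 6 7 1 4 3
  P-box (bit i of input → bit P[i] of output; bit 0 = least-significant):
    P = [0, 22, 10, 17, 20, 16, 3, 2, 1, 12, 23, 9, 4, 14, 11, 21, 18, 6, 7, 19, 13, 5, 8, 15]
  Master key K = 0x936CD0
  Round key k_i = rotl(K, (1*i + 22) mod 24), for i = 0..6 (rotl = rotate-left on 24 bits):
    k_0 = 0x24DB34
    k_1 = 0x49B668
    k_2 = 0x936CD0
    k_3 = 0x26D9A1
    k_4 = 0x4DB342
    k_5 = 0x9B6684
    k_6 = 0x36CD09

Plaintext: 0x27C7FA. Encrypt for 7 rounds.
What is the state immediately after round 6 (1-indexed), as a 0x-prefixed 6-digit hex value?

0x9701F2

s_0 = plaintext = 0x27C7FA
s_1 = Round(s_0, k_0) = 0x7B2566
s_2 = Round(s_1, k_1) = 0x690698
s_3 = Round(s_2, k_2) = 0xAD685C
s_4 = Round(s_3, k_3) = 0xE35E80
s_5 = Round(s_4, k_4) = 0xC7F20E
s_6 = Round(s_5, k_5) = 0x9701F2
s_7 = Round(s_6, k_6) = 0x896C4A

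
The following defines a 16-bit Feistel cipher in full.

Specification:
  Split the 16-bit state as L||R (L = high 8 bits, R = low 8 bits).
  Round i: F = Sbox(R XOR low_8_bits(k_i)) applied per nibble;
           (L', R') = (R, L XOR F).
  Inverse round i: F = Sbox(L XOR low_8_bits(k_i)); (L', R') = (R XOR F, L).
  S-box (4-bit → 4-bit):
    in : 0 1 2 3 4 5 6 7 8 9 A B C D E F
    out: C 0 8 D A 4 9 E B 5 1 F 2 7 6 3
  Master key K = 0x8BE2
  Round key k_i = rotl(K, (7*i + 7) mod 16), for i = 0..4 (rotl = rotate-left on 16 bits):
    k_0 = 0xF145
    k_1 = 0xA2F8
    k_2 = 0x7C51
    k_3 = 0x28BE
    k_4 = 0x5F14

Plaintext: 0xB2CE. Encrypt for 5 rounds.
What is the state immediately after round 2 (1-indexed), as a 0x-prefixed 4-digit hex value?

0x0DFA

s_0 = plaintext = 0xB2CE
s_1 = Round(s_0, k_0) = 0xCE0D
s_2 = Round(s_1, k_1) = 0x0DFA
s_3 = Round(s_2, k_2) = 0xFA12
s_4 = Round(s_3, k_3) = 0x12E8
s_5 = Round(s_4, k_4) = 0xE820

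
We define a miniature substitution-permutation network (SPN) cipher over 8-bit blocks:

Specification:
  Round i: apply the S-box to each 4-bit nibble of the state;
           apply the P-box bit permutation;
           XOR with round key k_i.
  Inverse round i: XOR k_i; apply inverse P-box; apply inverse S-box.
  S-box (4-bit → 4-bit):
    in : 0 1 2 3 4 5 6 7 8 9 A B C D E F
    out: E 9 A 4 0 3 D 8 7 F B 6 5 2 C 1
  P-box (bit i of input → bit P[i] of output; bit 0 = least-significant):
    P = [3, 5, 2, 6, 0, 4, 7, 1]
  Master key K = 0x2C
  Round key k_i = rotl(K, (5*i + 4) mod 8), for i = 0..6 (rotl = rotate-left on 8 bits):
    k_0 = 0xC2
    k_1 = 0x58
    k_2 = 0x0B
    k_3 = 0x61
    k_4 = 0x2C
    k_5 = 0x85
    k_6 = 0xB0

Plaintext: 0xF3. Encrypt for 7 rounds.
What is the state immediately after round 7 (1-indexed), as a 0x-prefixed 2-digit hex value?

s_0 = plaintext = 0xF3
s_1 = Round(s_0, k_0) = 0xC7
s_2 = Round(s_1, k_1) = 0x99
s_3 = Round(s_2, k_2) = 0xF4
s_4 = Round(s_3, k_3) = 0x60
s_5 = Round(s_4, k_4) = 0xCB
s_6 = Round(s_5, k_5) = 0x20
s_7 = Round(s_6, k_6) = 0xC6

0xC6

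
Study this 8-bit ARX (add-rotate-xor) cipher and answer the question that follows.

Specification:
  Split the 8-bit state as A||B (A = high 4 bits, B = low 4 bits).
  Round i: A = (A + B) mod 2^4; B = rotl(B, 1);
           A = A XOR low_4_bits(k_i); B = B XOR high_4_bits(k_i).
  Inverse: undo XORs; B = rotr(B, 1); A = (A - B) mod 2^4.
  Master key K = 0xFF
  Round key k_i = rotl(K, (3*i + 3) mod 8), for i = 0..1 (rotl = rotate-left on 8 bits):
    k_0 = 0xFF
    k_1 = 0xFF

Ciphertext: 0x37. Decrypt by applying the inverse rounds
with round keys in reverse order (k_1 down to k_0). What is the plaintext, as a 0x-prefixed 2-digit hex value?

0xAD

s_0 = ciphertext = 0x37
s_1 = InvRound(s_0, k_1) = 0x84
s_2 = InvRound(s_1, k_0) = 0xAD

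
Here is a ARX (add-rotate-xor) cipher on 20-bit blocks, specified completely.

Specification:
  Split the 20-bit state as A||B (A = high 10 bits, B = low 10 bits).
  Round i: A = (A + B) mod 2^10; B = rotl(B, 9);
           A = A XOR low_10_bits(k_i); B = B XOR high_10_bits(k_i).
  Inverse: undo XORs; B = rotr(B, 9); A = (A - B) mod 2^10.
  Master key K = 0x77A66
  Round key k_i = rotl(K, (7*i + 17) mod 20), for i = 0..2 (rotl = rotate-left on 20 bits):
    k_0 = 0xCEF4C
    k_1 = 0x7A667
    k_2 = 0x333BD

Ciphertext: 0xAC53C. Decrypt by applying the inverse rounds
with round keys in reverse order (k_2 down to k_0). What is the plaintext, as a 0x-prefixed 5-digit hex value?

s_0 = ciphertext = 0xAC53C
s_1 = InvRound(s_0, k_2) = 0x4B3E0
s_2 = InvRound(s_1, k_1) = 0xCE013
s_3 = InvRound(s_2, k_0) = 0x88E51

0x88E51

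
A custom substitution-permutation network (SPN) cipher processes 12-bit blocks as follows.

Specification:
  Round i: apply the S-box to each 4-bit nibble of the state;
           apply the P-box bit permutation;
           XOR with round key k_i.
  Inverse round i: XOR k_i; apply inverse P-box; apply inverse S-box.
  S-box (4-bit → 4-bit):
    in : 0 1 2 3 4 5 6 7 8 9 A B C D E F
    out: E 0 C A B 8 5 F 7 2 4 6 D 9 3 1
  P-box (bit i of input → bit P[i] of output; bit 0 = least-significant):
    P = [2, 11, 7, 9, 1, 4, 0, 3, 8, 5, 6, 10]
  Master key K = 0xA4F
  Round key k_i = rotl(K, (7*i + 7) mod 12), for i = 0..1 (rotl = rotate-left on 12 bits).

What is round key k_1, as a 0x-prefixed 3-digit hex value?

K = 0xA4F
k_0 = rotl(K, (7*0+7) mod 12) = rotl(K, 7) = 0x7D2
k_1 = rotl(K, (7*1+7) mod 12) = rotl(K, 2) = 0x93E

0x93E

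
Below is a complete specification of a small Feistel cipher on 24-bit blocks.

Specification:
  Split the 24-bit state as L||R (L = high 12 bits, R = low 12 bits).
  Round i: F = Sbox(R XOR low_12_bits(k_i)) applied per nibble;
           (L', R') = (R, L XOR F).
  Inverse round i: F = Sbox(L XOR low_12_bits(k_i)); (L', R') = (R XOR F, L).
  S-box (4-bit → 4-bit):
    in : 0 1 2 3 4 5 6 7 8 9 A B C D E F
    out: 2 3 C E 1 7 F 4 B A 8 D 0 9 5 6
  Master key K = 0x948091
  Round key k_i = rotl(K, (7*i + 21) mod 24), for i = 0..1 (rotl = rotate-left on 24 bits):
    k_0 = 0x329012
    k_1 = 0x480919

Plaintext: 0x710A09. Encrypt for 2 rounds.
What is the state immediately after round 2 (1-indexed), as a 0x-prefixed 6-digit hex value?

0xF2D5E8

s_0 = plaintext = 0x710A09
s_1 = Round(s_0, k_0) = 0xA09F2D
s_2 = Round(s_1, k_1) = 0xF2D5E8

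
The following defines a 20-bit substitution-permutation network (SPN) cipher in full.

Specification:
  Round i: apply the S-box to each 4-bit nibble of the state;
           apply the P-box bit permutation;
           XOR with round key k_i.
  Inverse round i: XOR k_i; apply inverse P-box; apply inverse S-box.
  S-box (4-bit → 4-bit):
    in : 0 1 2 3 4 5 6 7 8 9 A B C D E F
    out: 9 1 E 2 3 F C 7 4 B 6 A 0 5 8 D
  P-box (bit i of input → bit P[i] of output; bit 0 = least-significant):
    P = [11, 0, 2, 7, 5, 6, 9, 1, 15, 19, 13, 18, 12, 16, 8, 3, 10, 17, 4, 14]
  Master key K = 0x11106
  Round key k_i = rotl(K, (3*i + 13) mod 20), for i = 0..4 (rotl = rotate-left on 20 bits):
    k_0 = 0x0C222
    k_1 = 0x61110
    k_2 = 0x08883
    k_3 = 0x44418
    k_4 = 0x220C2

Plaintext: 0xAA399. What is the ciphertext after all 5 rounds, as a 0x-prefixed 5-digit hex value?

s_0 = plaintext = 0xAA399
s_1 = Round(s_0, k_0) = 0xBCBD1
s_2 = Round(s_1, k_1) = 0x85B30
s_3 = Round(s_2, k_2) = 0xD915B
s_4 = Round(s_3, k_3) = 0x5D2E3
s_5 = Round(s_4, k_4) = 0xC55D1

0xC55D1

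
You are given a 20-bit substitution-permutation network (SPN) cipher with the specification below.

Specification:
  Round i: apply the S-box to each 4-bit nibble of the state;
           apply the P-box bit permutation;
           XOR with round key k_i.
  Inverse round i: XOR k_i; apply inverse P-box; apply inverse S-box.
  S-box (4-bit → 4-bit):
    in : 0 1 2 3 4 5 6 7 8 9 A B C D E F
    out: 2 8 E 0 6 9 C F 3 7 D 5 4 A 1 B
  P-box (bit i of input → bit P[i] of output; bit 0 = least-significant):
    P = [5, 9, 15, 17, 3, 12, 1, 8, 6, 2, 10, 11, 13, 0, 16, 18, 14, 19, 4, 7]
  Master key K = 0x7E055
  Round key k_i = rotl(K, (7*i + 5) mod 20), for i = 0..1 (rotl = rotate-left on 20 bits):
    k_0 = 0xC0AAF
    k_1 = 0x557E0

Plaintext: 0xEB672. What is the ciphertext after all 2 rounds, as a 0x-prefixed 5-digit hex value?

0xB3E0B

s_0 = plaintext = 0xEB672
s_1 = Round(s_0, k_0) = 0xFF5A5
s_2 = Round(s_1, k_1) = 0xB3E0B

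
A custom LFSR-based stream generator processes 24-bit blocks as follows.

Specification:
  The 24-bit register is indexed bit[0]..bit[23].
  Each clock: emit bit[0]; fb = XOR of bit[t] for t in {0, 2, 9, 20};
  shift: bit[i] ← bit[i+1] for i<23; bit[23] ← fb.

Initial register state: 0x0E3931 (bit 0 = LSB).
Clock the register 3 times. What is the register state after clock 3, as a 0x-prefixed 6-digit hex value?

0x21C726

reg_0 = 0x0E3931
clock 1: out=1, reg = 0x871C98
clock 2: out=0, reg = 0x438E4C
clock 3: out=0, reg = 0x21C726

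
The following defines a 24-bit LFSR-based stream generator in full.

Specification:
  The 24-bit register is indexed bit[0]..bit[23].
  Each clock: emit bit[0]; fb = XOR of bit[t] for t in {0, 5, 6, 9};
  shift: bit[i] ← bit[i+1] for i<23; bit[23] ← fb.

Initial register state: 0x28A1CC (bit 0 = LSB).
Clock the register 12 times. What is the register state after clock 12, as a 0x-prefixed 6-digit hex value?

0x21528A

reg_0 = 0x28A1CC
clock 1: out=0, reg = 0x9450E6
clock 2: out=0, reg = 0x4A2873
clock 3: out=1, reg = 0xA51439
clock 4: out=1, reg = 0x528A1C
clock 5: out=0, reg = 0xA9450E
clock 6: out=0, reg = 0x54A287
clock 7: out=1, reg = 0x2A5143
clock 8: out=1, reg = 0x1528A1
clock 9: out=1, reg = 0x0A9450
clock 10: out=0, reg = 0x854A28
clock 11: out=0, reg = 0x42A514
clock 12: out=0, reg = 0x21528A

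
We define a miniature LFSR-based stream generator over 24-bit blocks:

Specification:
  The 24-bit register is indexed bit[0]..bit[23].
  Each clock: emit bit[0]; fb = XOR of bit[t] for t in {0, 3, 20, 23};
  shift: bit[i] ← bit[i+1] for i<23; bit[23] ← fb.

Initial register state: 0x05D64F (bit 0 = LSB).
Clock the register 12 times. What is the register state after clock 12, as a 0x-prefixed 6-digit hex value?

0x66205D

reg_0 = 0x05D64F
clock 1: out=1, reg = 0x02EB27
clock 2: out=1, reg = 0x817593
clock 3: out=1, reg = 0x40BAC9
clock 4: out=1, reg = 0x205D64
clock 5: out=0, reg = 0x102EB2
clock 6: out=0, reg = 0x881759
clock 7: out=1, reg = 0xC40BAC
clock 8: out=0, reg = 0x6205D6
clock 9: out=0, reg = 0x3102EB
clock 10: out=1, reg = 0x988175
clock 11: out=1, reg = 0xCC40BA
clock 12: out=0, reg = 0x66205D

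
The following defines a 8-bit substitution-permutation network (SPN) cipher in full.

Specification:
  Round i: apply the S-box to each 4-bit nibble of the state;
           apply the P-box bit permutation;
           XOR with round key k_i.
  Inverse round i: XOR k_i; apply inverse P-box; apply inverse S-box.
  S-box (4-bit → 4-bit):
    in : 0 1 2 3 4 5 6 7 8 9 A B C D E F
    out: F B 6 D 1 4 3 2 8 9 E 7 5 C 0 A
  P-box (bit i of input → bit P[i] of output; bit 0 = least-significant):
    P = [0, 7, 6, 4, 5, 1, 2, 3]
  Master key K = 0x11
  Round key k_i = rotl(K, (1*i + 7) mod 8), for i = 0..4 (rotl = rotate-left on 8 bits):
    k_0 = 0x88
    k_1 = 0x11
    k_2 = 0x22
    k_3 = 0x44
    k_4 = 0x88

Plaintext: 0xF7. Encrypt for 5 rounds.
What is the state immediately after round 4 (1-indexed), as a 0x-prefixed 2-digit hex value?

s_0 = plaintext = 0xF7
s_1 = Round(s_0, k_0) = 0x02
s_2 = Round(s_1, k_1) = 0xFF
s_3 = Round(s_2, k_2) = 0xB8
s_4 = Round(s_3, k_3) = 0x72
s_5 = Round(s_4, k_4) = 0x4A

0x72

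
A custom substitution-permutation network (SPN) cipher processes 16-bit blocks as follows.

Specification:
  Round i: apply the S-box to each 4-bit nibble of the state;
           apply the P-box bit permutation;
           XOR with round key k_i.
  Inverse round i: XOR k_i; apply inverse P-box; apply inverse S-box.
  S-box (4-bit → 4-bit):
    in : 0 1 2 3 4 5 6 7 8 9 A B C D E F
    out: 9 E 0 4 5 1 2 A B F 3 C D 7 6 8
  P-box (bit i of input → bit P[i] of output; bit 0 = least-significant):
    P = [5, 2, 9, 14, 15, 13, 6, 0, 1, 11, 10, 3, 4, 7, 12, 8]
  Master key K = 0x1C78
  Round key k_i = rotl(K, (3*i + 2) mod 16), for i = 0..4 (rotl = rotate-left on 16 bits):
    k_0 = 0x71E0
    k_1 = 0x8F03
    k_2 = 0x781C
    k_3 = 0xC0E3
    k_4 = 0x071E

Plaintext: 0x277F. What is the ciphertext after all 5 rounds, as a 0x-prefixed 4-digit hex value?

s_0 = plaintext = 0x277F
s_1 = Round(s_0, k_0) = 0x19E9
s_2 = Round(s_1, k_1) = 0xF0ED
s_3 = Round(s_2, k_2) = 0x5B72
s_4 = Round(s_3, k_3) = 0xE4FA
s_5 = Round(s_4, k_4) = 0x13B9

0x13B9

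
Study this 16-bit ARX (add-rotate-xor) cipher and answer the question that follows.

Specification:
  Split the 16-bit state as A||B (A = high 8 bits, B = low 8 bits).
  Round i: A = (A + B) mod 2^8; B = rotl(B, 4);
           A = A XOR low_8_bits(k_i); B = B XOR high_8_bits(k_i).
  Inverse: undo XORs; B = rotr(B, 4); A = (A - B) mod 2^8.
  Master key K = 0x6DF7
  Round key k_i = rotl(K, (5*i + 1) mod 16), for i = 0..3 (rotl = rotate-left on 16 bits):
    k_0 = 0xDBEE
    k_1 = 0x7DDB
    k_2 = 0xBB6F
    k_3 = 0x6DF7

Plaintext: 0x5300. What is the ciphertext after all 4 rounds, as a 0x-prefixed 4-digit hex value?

s_0 = plaintext = 0x5300
s_1 = Round(s_0, k_0) = 0xBDDB
s_2 = Round(s_1, k_1) = 0x43C0
s_3 = Round(s_2, k_2) = 0x6CB7
s_4 = Round(s_3, k_3) = 0xD416

0xD416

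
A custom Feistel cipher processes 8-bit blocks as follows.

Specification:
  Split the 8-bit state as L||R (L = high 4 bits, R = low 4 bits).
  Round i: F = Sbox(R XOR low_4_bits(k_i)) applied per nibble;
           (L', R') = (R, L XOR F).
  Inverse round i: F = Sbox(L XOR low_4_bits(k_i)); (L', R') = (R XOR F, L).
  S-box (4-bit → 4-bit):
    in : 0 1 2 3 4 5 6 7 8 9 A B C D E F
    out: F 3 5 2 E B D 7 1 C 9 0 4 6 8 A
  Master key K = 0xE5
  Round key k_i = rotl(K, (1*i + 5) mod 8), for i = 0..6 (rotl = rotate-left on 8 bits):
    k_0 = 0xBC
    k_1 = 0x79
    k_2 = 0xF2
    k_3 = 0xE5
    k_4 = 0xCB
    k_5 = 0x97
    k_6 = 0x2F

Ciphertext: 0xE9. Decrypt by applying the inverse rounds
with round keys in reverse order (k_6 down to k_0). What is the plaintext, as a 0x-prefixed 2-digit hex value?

0x05

s_0 = ciphertext = 0xE9
s_1 = InvRound(s_0, k_6) = 0xAE
s_2 = InvRound(s_1, k_5) = 0x8A
s_3 = InvRound(s_2, k_4) = 0x88
s_4 = InvRound(s_3, k_3) = 0xE8
s_5 = InvRound(s_4, k_2) = 0xCE
s_6 = InvRound(s_5, k_1) = 0x5C
s_7 = InvRound(s_6, k_0) = 0x05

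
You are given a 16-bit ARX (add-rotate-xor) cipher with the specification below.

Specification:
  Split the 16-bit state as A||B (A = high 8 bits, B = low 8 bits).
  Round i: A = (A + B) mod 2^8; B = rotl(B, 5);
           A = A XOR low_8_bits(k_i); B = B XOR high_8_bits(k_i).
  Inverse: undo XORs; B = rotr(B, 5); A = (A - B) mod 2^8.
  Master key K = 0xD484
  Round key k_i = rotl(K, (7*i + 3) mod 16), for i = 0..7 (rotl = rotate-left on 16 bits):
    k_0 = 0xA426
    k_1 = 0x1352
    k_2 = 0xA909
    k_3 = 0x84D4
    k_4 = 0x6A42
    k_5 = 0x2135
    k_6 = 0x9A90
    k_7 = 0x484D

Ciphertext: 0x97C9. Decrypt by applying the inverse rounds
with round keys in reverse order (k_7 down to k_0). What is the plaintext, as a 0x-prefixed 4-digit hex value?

s_0 = ciphertext = 0x97C9
s_1 = InvRound(s_0, k_7) = 0xCE0C
s_2 = InvRound(s_1, k_6) = 0xAAB4
s_3 = InvRound(s_2, k_5) = 0xF3AC
s_4 = InvRound(s_3, k_4) = 0x7B36
s_5 = InvRound(s_4, k_3) = 0x1A95
s_6 = InvRound(s_5, k_2) = 0x32E1
s_7 = InvRound(s_6, k_1) = 0xC997
s_8 = InvRound(s_7, k_0) = 0x5699

0x5699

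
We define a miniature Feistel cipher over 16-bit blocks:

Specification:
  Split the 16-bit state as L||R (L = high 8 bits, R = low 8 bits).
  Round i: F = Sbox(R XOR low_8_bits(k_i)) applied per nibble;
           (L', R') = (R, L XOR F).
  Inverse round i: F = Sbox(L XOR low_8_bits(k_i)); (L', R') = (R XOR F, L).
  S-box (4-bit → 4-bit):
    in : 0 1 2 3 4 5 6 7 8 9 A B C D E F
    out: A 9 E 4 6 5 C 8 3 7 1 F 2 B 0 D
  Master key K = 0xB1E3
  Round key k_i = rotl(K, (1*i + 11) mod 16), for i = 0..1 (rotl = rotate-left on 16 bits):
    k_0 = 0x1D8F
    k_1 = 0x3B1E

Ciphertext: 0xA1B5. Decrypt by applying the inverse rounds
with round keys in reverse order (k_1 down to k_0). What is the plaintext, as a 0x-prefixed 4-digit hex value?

s_0 = ciphertext = 0xA1B5
s_1 = InvRound(s_0, k_1) = 0x48A1
s_2 = InvRound(s_1, k_0) = 0x8948

0x8948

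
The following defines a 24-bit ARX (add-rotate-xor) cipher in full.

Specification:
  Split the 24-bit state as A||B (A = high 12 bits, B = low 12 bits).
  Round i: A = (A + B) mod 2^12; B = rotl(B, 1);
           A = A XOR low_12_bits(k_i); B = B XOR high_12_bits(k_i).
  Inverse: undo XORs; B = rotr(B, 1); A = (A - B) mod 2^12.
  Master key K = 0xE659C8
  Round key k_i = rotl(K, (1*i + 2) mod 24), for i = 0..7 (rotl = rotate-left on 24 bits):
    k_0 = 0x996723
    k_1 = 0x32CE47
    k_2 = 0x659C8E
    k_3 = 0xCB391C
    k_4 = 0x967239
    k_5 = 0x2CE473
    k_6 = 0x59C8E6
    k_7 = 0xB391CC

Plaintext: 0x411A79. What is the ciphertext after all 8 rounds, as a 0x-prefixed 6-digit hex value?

0xA479F2

s_0 = plaintext = 0x411A79
s_1 = Round(s_0, k_0) = 0x9A9D65
s_2 = Round(s_1, k_1) = 0x9499E7
s_3 = Round(s_2, k_2) = 0xFBE596
s_4 = Round(s_3, k_3) = 0xC4879F
s_5 = Round(s_4, k_4) = 0x1DE659
s_6 = Round(s_5, k_5) = 0xC44E7C
s_7 = Round(s_6, k_6) = 0x226965
s_8 = Round(s_7, k_7) = 0xA479F2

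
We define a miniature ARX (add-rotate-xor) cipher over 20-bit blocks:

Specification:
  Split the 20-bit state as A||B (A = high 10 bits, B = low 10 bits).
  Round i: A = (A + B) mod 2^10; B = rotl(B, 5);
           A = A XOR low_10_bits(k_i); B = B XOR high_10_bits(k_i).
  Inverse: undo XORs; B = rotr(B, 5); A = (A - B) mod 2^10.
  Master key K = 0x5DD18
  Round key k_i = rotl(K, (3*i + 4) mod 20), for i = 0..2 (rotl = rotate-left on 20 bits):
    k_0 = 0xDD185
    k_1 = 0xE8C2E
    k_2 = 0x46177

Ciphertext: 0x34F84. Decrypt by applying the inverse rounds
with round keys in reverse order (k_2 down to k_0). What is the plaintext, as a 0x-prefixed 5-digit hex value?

0x0B2AC

s_0 = ciphertext = 0x34F84
s_1 = InvRound(s_0, k_2) = 0x84394
s_2 = InvRound(s_1, k_1) = 0xD76E1
s_3 = InvRound(s_2, k_0) = 0x0B2AC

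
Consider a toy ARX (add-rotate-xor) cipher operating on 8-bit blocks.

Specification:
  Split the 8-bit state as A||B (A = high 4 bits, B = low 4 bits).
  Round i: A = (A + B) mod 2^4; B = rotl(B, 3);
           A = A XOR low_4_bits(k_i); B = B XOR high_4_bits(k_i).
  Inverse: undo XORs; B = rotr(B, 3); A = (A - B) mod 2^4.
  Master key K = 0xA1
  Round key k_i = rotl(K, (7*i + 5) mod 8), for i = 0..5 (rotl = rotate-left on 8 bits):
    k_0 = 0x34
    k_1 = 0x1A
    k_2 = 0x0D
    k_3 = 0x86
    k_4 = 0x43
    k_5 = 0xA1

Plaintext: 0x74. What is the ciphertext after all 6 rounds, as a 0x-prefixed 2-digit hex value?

0xD3

s_0 = plaintext = 0x74
s_1 = Round(s_0, k_0) = 0xF1
s_2 = Round(s_1, k_1) = 0xA9
s_3 = Round(s_2, k_2) = 0xEC
s_4 = Round(s_3, k_3) = 0xCE
s_5 = Round(s_4, k_4) = 0x93
s_6 = Round(s_5, k_5) = 0xD3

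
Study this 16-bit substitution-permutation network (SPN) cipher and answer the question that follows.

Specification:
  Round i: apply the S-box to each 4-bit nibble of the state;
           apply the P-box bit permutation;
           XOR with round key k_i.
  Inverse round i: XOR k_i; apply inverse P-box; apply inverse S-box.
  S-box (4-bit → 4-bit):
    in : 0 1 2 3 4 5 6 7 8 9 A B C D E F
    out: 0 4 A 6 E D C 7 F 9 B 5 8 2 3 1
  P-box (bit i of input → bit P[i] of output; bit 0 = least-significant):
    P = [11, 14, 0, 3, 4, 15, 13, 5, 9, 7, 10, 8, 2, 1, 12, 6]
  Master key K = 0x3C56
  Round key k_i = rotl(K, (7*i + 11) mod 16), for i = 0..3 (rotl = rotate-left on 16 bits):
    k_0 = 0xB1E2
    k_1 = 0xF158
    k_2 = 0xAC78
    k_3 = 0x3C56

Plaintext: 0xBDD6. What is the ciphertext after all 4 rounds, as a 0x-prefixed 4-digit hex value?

0x698C

s_0 = plaintext = 0xBDD6
s_1 = Round(s_0, k_0) = 0x216F
s_2 = Round(s_1, k_1) = 0xDD3A
s_3 = Round(s_2, k_2) = 0x44F2
s_4 = Round(s_3, k_3) = 0x698C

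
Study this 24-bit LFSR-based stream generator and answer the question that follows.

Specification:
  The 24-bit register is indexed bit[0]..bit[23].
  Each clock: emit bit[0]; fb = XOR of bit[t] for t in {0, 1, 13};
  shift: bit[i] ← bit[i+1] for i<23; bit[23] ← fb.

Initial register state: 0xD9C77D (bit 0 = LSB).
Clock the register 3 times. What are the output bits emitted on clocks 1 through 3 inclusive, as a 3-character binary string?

reg_0 = 0xD9C77D
clock 1: out=1, reg = 0xECE3BE
clock 2: out=0, reg = 0x7671DF
clock 3: out=1, reg = 0xBB38EF

101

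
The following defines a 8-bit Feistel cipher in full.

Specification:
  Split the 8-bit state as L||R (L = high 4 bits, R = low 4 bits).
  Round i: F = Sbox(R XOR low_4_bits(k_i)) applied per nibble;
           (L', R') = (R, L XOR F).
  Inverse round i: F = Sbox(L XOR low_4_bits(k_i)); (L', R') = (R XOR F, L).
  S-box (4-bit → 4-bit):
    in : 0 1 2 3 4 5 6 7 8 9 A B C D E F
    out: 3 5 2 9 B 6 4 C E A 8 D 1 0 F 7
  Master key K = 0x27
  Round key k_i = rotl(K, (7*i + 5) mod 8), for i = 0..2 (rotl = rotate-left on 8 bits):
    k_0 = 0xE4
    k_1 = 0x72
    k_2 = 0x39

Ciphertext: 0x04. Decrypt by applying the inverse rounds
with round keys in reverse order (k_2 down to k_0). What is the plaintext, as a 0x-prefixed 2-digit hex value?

s_0 = ciphertext = 0x04
s_1 = InvRound(s_0, k_2) = 0xE0
s_2 = InvRound(s_1, k_1) = 0x1E
s_3 = InvRound(s_2, k_0) = 0x81

0x81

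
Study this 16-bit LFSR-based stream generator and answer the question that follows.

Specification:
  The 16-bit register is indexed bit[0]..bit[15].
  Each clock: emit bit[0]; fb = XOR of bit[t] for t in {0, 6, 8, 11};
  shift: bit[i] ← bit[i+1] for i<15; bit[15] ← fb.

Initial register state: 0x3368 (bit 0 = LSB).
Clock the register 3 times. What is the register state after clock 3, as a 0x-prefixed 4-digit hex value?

reg_0 = 0x3368
clock 1: out=0, reg = 0x19B4
clock 2: out=0, reg = 0x0CDA
clock 3: out=0, reg = 0x066D

0x066D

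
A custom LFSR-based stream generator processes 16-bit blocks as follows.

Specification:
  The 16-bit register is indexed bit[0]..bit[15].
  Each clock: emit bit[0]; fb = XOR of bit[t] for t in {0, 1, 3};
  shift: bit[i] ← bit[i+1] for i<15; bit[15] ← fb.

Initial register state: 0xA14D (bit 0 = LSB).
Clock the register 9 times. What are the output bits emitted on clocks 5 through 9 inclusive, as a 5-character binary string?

reg_0 = 0xA14D
clock 1: out=1, reg = 0x50A6
clock 2: out=0, reg = 0xA853
clock 3: out=1, reg = 0x5429
clock 4: out=1, reg = 0x2A14
clock 5: out=0, reg = 0x150A
clock 6: out=0, reg = 0x0A85
clock 7: out=1, reg = 0x8542
clock 8: out=0, reg = 0xC2A1
clock 9: out=1, reg = 0xE150

00101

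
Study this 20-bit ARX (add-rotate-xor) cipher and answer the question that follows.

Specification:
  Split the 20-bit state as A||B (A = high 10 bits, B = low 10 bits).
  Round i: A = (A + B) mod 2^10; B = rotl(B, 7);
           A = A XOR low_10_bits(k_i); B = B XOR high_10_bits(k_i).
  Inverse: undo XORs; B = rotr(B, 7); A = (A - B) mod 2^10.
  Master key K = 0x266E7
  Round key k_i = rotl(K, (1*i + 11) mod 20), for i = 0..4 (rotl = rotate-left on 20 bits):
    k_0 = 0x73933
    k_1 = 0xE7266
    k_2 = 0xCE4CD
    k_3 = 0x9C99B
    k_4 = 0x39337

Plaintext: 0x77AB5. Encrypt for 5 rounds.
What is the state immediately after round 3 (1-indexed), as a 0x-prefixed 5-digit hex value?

s_0 = plaintext = 0x77AB5
s_1 = Round(s_0, k_0) = 0x68318
s_2 = Round(s_1, k_1) = 0xB7BFF
s_3 = Round(s_2, k_2) = 0x840C6
s_4 = Round(s_3, k_3) = 0xD356A
s_5 = Round(s_4, k_4) = 0xE01C9

0x840C6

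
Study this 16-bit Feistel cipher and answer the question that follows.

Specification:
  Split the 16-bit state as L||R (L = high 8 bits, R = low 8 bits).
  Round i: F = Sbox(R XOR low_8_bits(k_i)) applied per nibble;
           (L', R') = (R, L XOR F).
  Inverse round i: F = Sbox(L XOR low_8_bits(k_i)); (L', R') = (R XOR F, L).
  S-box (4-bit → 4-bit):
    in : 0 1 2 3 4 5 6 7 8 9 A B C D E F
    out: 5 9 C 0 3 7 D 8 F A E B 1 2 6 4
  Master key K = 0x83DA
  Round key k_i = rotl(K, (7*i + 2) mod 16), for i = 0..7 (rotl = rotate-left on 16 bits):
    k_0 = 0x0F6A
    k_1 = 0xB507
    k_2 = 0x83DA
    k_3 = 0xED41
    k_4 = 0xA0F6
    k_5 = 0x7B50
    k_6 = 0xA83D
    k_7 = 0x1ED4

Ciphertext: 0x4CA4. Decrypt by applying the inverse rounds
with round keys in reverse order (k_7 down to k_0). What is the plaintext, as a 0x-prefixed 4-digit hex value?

0x208C

s_0 = ciphertext = 0x4CA4
s_1 = InvRound(s_0, k_7) = 0x0B4C
s_2 = InvRound(s_1, k_6) = 0x410B
s_3 = InvRound(s_2, k_5) = 0x9241
s_4 = InvRound(s_3, k_4) = 0x9292
s_5 = InvRound(s_4, k_3) = 0xB292
s_6 = InvRound(s_5, k_2) = 0x4DB2
s_7 = InvRound(s_6, k_1) = 0x8C4D
s_8 = InvRound(s_7, k_0) = 0x208C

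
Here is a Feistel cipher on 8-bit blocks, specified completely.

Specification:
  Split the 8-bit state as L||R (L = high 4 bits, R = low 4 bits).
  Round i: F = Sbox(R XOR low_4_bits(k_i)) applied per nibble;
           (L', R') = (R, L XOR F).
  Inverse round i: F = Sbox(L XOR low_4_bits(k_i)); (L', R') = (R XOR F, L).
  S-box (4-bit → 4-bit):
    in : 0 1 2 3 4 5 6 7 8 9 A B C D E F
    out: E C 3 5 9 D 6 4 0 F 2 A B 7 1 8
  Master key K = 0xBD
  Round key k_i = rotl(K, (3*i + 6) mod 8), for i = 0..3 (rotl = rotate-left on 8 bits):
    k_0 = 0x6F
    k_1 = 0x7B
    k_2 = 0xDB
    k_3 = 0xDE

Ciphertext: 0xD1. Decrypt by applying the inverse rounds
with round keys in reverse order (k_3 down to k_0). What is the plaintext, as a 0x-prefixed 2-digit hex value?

s_0 = ciphertext = 0xD1
s_1 = InvRound(s_0, k_3) = 0x4D
s_2 = InvRound(s_1, k_2) = 0x54
s_3 = InvRound(s_2, k_1) = 0x55
s_4 = InvRound(s_3, k_0) = 0x75

0x75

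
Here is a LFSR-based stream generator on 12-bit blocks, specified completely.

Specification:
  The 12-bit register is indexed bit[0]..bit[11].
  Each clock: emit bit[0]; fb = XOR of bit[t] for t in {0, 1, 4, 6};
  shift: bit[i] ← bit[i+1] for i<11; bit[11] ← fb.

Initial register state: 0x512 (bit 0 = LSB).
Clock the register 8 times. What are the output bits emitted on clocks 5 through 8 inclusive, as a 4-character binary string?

1000

reg_0 = 0x512
clock 1: out=0, reg = 0x289
clock 2: out=1, reg = 0x944
clock 3: out=0, reg = 0xCA2
clock 4: out=0, reg = 0xE51
clock 5: out=1, reg = 0xF28
clock 6: out=0, reg = 0x794
clock 7: out=0, reg = 0xBCA
clock 8: out=0, reg = 0x5E5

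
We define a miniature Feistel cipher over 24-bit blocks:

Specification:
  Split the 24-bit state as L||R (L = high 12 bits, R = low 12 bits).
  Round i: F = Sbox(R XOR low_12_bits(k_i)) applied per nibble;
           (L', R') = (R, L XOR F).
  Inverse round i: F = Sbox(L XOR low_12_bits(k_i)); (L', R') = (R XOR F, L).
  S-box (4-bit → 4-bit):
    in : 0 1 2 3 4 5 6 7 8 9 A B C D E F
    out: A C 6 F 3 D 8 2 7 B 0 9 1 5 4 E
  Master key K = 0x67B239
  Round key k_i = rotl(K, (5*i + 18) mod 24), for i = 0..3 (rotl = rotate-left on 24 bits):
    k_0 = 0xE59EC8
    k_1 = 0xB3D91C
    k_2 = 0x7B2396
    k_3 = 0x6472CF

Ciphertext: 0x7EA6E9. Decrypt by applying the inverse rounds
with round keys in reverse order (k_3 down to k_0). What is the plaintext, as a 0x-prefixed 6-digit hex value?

0x4B407E

s_0 = ciphertext = 0x7EA6E9
s_1 = InvRound(s_0, k_3) = 0xB847EA
s_2 = InvRound(s_1, k_2) = 0x02CB84
s_3 = InvRound(s_2, k_1) = 0x07E02C
s_4 = InvRound(s_3, k_0) = 0x4B407E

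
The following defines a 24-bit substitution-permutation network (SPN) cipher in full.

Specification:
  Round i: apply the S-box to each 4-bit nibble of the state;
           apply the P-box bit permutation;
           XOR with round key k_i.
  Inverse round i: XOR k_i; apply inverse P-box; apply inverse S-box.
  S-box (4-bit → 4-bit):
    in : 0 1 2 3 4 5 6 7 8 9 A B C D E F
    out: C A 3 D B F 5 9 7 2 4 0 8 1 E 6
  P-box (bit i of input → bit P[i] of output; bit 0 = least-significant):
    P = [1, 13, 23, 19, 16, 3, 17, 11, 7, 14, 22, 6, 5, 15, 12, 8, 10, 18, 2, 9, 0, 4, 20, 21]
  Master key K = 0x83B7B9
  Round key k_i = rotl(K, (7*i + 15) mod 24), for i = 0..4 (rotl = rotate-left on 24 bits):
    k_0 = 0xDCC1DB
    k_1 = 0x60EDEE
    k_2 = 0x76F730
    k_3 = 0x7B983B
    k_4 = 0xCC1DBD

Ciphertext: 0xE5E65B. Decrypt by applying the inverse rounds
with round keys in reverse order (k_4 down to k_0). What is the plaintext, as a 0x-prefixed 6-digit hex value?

s_0 = ciphertext = 0xE5E65B
s_1 = InvRound(s_0, k_4) = 0xC05474
s_2 = InvRound(s_1, k_3) = 0x369153
s_3 = InvRound(s_2, k_2) = 0xD7DEB2
s_4 = InvRound(s_3, k_1) = 0xEE0C8F
s_5 = InvRound(s_4, k_0) = 0xE6110B

0xE6110B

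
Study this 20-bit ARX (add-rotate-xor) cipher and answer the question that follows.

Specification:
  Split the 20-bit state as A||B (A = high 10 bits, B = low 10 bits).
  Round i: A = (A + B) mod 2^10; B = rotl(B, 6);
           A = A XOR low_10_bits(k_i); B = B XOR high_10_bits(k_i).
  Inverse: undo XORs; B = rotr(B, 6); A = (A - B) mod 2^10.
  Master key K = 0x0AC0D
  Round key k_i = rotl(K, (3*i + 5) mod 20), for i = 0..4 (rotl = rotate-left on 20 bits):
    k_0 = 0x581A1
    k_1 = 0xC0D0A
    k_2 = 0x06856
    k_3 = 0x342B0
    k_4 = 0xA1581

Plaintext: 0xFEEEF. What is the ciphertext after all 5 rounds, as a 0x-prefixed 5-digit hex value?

s_0 = plaintext = 0xFEEEF
s_1 = Round(s_0, k_0) = 0xD2E8E
s_2 = Round(s_1, k_1) = 0x34CAB
s_3 = Round(s_2, k_2) = 0x4A2D0
s_4 = Round(s_3, k_3) = 0x520FD
s_5 = Round(s_4, k_4) = 0xF11CA

0xF11CA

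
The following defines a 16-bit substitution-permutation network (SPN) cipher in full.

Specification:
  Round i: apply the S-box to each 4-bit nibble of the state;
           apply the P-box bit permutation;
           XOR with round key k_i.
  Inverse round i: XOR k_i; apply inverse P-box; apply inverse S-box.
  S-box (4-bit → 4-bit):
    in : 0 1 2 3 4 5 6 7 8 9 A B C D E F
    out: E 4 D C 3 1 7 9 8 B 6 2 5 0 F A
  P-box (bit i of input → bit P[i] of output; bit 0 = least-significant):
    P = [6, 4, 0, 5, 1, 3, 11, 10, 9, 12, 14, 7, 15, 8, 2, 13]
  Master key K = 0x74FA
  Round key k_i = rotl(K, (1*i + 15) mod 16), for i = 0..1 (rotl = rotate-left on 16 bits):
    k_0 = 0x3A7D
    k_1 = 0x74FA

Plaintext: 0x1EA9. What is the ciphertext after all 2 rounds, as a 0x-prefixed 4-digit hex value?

s_0 = plaintext = 0x1EA9
s_1 = Round(s_0, k_0) = 0x6081
s_2 = Round(s_1, k_1) = 0xA17F

0xA17F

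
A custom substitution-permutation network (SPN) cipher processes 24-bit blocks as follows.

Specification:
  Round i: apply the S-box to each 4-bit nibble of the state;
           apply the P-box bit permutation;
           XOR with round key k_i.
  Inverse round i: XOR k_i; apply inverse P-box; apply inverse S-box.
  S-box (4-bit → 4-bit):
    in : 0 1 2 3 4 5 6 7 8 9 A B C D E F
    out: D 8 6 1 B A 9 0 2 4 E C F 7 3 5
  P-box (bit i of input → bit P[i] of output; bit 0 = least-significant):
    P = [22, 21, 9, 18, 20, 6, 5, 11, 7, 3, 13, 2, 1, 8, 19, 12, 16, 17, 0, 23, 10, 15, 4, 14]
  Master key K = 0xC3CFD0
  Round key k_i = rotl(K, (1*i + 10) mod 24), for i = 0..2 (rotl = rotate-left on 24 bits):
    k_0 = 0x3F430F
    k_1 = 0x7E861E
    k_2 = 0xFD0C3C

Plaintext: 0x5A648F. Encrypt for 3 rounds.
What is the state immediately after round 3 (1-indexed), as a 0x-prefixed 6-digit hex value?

0x698724

s_0 = plaintext = 0x5A648F
s_1 = Round(s_0, k_0) = 0xFD91C0
s_2 = Round(s_1, k_1) = 0x21886B
s_3 = Round(s_2, k_2) = 0x698724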